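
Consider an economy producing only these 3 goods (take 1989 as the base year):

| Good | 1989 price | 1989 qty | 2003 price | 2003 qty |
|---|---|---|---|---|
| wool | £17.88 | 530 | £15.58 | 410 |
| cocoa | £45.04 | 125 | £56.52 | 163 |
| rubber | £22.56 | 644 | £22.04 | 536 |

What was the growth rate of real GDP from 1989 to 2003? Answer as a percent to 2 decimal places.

Real GDP 1989 = Nominal GDP 1989 = 17.88·530 + 45.04·125 + 22.56·644 = 29635.04.
Real GDP 2003 (at 1989 prices) = 17.88·410 + 45.04·163 + 22.56·536 = 26764.48.
Real growth = 26764.48/29635.04 − 1 = -0.0969.

-9.69%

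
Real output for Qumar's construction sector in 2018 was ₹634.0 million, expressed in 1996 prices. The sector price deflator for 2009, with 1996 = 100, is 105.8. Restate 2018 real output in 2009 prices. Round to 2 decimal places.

₹670.77 million

Real output in 2009 prices = Real output in 1996 prices × (P_2009/P_1996) = 634.0 × 1.058 = 670.77.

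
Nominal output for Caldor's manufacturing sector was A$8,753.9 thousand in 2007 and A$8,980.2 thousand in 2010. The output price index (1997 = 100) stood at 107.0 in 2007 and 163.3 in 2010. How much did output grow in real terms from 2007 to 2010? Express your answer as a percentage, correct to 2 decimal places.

-32.78%

Real output 2007 = 8753.9 / 1.070 = 8181.21.
Real output 2010 = 8980.2 / 1.633 = 5499.20.
Real growth = 5499.20 / 8181.21 − 1 = -0.3278.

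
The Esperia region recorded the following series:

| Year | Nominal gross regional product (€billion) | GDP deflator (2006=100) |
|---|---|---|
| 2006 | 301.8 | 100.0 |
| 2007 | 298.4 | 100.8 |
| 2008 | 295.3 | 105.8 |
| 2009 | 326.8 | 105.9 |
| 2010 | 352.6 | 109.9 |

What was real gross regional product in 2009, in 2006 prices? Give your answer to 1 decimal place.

€308.6 billion

Real gross regional product 2009 = 326.8 / 1.059 = 308.59.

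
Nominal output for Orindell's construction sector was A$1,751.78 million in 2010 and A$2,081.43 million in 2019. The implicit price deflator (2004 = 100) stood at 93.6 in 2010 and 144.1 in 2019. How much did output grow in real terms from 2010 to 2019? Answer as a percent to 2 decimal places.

-22.82%

Real output 2010 = 1751.78 / 0.936 = 1871.56.
Real output 2019 = 2081.43 / 1.441 = 1444.43.
Real growth = 1444.43 / 1871.56 − 1 = -0.2282.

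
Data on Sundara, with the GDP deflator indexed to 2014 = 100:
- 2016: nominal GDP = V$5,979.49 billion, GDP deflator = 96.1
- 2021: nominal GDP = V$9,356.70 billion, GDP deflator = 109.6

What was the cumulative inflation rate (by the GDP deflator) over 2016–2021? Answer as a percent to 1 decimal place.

14.0%

Price-level change = 109.6 / 96.1 − 1 = 0.1405.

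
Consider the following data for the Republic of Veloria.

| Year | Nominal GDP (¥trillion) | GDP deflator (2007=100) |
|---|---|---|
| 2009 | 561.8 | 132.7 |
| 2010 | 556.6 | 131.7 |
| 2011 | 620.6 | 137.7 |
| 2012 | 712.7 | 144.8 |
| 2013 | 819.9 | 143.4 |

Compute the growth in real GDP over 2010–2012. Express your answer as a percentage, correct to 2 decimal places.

Real GDP 2010 = 556.6/1.317 = 422.63.
Real GDP 2012 = 712.7/1.448 = 492.20.
Change = 492.20/422.63 − 1 = 0.1646.

16.46%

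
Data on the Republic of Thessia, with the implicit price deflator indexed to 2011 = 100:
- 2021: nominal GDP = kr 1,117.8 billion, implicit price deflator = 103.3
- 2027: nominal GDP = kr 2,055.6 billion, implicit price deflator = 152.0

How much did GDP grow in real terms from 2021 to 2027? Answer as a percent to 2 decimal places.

Deflate each year: 2021 → 1117.8/1.033 = 1082.09; 2027 → 2055.6/1.520 = 1352.37.
So real GDP changed by 1352.37/1082.09 − 1 = 0.2498, i.e. 24.98%.

24.98%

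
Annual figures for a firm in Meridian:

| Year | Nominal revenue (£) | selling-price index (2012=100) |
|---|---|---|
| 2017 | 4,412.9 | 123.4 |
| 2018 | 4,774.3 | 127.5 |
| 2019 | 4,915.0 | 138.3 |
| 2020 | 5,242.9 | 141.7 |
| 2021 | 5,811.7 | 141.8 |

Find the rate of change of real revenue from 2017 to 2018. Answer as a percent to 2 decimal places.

4.71%

Real revenue 2017 = 4412.9/1.234 = 3576.09.
Real revenue 2018 = 4774.3/1.275 = 3744.55.
Change = 3744.55/3576.09 − 1 = 0.0471.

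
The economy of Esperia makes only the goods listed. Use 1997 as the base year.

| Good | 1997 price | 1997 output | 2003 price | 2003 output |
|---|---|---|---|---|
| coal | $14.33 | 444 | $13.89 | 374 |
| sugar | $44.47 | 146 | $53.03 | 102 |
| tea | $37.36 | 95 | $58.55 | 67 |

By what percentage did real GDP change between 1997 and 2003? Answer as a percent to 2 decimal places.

-24.42%

Real GDP 1997 = Nominal GDP 1997 = 14.33·444 + 44.47·146 + 37.36·95 = 16404.34.
Real GDP 2003 (at 1997 prices) = 14.33·374 + 44.47·102 + 37.36·67 = 12398.48.
Real growth = 12398.48/16404.34 − 1 = -0.2442.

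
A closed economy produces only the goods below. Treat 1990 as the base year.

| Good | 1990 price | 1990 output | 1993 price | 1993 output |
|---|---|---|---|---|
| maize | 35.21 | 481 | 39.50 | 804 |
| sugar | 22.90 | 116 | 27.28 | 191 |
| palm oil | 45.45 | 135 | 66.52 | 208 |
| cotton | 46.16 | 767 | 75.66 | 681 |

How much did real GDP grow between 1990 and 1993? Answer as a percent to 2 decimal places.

Real GDP 1990 = Nominal GDP 1990 = 35.21·481 + 22.90·116 + 45.45·135 + 46.16·767 = 61132.88.
Real GDP 1993 (at 1990 prices) = 35.21·804 + 22.90·191 + 45.45·208 + 46.16·681 = 73571.30.
Real growth = 73571.30/61132.88 − 1 = 0.2035.

20.35%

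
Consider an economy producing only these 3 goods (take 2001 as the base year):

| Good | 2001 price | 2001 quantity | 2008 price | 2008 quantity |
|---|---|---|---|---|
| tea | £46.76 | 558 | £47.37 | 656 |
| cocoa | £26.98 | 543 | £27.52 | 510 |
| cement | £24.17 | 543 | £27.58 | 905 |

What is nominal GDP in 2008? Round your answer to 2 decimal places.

Nominal GDP 2008 = Σ (p_2008 × q_2008) = 47.37·656 + 27.52·510 + 27.58·905 = 70069.82.

£70069.82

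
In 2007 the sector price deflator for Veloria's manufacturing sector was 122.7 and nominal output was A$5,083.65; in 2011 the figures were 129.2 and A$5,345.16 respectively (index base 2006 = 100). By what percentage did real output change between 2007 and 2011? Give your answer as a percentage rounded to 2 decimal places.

Deflate each year: 2007 → 5083.65/1.227 = 4143.15; 2011 → 5345.16/1.292 = 4137.12.
So real output changed by 4137.12/4143.15 − 1 = -0.0015, i.e. -0.15%.

-0.15%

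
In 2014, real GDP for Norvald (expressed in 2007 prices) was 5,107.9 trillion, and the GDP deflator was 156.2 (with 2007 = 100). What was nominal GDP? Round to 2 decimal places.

7,978.54 trillion

Nominal GDP = Real × (GDP deflator/100) = 5107.9 × 1.562 = 7978.54.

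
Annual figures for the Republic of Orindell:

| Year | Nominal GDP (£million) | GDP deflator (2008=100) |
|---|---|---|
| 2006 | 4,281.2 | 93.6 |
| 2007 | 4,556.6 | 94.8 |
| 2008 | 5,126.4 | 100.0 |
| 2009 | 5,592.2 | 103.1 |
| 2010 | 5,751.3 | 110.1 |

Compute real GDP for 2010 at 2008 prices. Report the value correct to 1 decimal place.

£5,223.7 million

Real GDP 2010 = 5751.3 / 1.101 = 5223.71.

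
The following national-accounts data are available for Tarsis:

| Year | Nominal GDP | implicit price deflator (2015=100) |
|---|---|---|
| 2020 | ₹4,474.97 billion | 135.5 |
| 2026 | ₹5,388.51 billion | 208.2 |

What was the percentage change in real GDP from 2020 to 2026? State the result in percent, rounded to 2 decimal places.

-21.63%

Real GDP 2020 = 4474.97 / 1.355 = 3302.56.
Real GDP 2026 = 5388.51 / 2.082 = 2588.14.
Real growth = 2588.14 / 3302.56 − 1 = -0.2163.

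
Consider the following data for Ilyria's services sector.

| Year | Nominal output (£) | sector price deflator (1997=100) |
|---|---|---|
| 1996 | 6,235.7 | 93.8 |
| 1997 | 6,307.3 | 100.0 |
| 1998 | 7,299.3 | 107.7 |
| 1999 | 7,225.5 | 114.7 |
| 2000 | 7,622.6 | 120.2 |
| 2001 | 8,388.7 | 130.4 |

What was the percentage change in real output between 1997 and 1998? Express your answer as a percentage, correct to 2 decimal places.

Real output 1997 = 6307.3/1.000 = 6307.30.
Real output 1998 = 7299.3/1.077 = 6777.44.
Change = 6777.44/6307.30 − 1 = 0.0745.

7.45%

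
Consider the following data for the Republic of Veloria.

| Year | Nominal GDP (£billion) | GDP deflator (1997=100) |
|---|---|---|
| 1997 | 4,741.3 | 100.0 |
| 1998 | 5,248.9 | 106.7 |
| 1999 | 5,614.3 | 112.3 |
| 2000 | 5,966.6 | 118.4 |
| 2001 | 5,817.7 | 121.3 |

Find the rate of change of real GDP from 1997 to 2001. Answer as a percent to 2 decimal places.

Real GDP 1997 = 4741.3/1.000 = 4741.30.
Real GDP 2001 = 5817.7/1.213 = 4796.13.
Change = 4796.13/4741.30 − 1 = 0.0116.

1.16%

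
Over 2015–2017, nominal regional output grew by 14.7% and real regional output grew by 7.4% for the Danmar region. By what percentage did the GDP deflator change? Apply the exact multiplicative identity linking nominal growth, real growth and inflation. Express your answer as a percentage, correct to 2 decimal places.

(1 + g_nom) = (1 + g_real)(1 + π), so π = 1.1470 / 1.0740 − 1 = 0.06797.

6.80%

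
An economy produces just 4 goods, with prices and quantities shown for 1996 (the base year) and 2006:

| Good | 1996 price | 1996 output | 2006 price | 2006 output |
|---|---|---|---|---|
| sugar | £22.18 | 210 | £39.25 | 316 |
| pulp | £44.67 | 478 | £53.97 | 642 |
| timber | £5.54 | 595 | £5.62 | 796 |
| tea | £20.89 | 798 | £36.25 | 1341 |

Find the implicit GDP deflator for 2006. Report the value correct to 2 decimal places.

Nominal GDP 2006 = 39.25·316 + 53.97·642 + 5.62·796 + 36.25·1341 = 100136.51.
Real GDP 2006 (at 1996 prices) = 22.18·316 + 44.67·642 + 5.54·796 + 20.89·1341 = 68110.35.
Deflator = Nominal/Real × 100 = 100136.51/68110.35 × 100 = 147.021.

147.02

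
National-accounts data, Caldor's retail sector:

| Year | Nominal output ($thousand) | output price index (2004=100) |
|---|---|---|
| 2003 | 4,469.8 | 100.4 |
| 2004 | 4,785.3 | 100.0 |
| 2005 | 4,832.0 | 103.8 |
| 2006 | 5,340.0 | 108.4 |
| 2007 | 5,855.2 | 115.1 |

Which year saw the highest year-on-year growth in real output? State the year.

2004: real = 4785.3/1.000 = 4785.30; growth vs 2003 (4451.99) = 7.49%.
2005: real = 4832.0/1.038 = 4655.11; growth vs 2004 (4785.30) = -2.72%.
2006: real = 5340.0/1.084 = 4926.20; growth vs 2005 (4655.11) = 5.82%.
2007: real = 5855.2/1.151 = 5087.05; growth vs 2006 (4926.20) = 3.27%.

2004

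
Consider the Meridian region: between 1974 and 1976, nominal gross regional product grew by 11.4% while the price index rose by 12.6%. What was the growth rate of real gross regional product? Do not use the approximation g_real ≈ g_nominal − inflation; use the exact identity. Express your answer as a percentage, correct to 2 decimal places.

-1.07%

(1 + g_nom) = (1 + g_real)(1 + π), so g_real = 1.1140 / 1.1260 − 1 = -0.01066.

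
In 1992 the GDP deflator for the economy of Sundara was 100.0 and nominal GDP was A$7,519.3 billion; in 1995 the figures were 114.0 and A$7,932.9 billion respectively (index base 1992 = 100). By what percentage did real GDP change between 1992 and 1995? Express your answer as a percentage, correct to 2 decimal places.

Real GDP 1992 = 7519.3 / 1.000 = 7519.30.
Real GDP 1995 = 7932.9 / 1.140 = 6958.68.
Real growth = 6958.68 / 7519.30 − 1 = -0.0746.

-7.46%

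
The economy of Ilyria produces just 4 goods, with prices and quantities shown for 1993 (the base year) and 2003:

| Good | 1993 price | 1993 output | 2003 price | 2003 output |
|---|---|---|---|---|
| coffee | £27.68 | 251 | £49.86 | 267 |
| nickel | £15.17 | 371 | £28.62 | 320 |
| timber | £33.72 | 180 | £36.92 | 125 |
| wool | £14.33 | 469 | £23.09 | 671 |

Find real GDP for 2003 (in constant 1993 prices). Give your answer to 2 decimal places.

Real GDP 2003 = Σ (p_1993 × q_2003) = 27.68·267 + 15.17·320 + 33.72·125 + 14.33·671 = 26075.39.

£26075.39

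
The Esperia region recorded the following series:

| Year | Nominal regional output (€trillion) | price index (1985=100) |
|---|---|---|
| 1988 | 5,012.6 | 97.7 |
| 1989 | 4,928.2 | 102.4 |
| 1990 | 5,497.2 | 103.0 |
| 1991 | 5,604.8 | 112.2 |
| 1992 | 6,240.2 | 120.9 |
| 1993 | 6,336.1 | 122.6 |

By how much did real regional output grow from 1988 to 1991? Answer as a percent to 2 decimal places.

-2.64%

Real regional output 1988 = 5012.6/0.977 = 5130.60.
Real regional output 1991 = 5604.8/1.122 = 4995.37.
Change = 4995.37/5130.60 − 1 = -0.0264.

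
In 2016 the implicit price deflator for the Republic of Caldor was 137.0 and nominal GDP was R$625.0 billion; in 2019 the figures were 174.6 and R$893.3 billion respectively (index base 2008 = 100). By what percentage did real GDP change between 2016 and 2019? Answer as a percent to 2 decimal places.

Real GDP 2016 = 625.0 / 1.370 = 456.20.
Real GDP 2019 = 893.3 / 1.746 = 511.63.
Real growth = 511.63 / 456.20 − 1 = 0.1215.

12.15%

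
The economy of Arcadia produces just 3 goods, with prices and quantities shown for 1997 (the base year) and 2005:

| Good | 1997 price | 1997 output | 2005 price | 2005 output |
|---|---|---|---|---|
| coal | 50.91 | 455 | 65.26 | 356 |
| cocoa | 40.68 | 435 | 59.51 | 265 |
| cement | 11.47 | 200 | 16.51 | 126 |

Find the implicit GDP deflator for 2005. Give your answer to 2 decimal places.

Nominal GDP 2005 = 65.26·356 + 59.51·265 + 16.51·126 = 41082.97.
Real GDP 2005 (at 1997 prices) = 50.91·356 + 40.68·265 + 11.47·126 = 30349.38.
Deflator = Nominal/Real × 100 = 41082.97/30349.38 × 100 = 135.367.

135.37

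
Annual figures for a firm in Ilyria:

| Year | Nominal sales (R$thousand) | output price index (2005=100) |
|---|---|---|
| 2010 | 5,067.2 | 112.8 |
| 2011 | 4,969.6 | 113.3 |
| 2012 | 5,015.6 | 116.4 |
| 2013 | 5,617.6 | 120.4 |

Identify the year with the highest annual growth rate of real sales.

2013

2011: real = 4969.6/1.133 = 4386.23; growth vs 2010 (4492.20) = -2.36%.
2012: real = 5015.6/1.164 = 4308.93; growth vs 2011 (4386.23) = -1.76%.
2013: real = 5617.6/1.204 = 4665.78; growth vs 2012 (4308.93) = 8.28%.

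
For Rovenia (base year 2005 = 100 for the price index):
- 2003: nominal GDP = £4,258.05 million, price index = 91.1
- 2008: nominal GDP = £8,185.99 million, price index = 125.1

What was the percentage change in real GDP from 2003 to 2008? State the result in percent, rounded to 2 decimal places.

40.00%

Real GDP 2003 = 4258.05 / 0.911 = 4674.04.
Real GDP 2008 = 8185.99 / 1.251 = 6543.56.
Real growth = 6543.56 / 4674.04 − 1 = 0.4000.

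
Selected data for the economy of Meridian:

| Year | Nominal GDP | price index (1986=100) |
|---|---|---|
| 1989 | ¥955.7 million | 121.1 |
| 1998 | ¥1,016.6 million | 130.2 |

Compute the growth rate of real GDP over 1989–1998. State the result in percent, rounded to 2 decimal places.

Deflate each year: 1989 → 955.7/1.211 = 789.18; 1998 → 1016.6/1.302 = 780.80.
So real GDP changed by 780.80/789.18 − 1 = -0.0106, i.e. -1.06%.

-1.06%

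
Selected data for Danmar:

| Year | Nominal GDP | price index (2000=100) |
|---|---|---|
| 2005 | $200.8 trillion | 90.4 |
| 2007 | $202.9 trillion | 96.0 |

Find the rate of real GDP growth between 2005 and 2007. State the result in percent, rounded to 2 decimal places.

-4.85%

Deflate each year: 2005 → 200.8/0.904 = 222.12; 2007 → 202.9/0.960 = 211.35.
So real GDP changed by 211.35/222.12 − 1 = -0.0485, i.e. -4.85%.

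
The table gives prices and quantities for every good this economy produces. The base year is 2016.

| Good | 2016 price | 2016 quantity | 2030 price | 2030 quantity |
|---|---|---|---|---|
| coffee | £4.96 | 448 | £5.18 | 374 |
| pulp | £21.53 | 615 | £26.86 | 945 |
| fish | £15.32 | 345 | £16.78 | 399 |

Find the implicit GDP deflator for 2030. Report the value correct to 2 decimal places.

120.14

Nominal GDP 2030 = 5.18·374 + 26.86·945 + 16.78·399 = 34015.24.
Real GDP 2030 (at 2016 prices) = 4.96·374 + 21.53·945 + 15.32·399 = 28313.57.
Deflator = Nominal/Real × 100 = 34015.24/28313.57 × 100 = 120.138.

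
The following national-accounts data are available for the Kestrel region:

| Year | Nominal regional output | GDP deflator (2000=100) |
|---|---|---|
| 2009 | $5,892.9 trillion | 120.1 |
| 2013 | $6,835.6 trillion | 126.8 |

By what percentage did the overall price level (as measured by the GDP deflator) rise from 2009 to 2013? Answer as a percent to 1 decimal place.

5.6%

Price-level change = 126.8 / 120.1 − 1 = 0.0558.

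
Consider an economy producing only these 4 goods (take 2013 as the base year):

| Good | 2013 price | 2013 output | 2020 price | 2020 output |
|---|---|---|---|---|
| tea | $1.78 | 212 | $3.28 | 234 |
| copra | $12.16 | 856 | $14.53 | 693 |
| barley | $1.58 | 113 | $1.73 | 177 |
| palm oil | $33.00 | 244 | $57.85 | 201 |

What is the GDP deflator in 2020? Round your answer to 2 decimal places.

144.52

Nominal GDP 2020 = 3.28·234 + 14.53·693 + 1.73·177 + 57.85·201 = 22770.87.
Real GDP 2020 (at 2013 prices) = 1.78·234 + 12.16·693 + 1.58·177 + 33.00·201 = 15756.06.
Deflator = Nominal/Real × 100 = 22770.87/15756.06 × 100 = 144.521.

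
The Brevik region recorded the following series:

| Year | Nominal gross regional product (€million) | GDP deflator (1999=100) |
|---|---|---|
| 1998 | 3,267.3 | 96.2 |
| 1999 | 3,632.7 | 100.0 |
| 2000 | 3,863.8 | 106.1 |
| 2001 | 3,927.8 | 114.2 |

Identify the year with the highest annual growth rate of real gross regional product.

1999

1999: real = 3632.7/1.000 = 3632.70; growth vs 1998 (3396.36) = 6.96%.
2000: real = 3863.8/1.061 = 3641.66; growth vs 1999 (3632.70) = 0.25%.
2001: real = 3927.8/1.142 = 3439.40; growth vs 2000 (3641.66) = -5.55%.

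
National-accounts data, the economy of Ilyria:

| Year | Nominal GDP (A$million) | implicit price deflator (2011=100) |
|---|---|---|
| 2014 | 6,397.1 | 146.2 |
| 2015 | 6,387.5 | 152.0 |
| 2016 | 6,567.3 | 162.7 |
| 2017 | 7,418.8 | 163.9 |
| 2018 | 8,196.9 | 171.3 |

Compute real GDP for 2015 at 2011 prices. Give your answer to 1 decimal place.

Real GDP 2015 = 6387.5 / 1.520 = 4202.30.

A$4,202.3 million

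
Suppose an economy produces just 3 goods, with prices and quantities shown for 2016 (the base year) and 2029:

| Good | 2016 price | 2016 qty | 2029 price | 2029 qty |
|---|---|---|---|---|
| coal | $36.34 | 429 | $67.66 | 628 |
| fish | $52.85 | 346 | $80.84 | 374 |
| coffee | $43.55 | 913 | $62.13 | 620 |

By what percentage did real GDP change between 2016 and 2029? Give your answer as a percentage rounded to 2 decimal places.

-5.50%

Real GDP 2016 = Nominal GDP 2016 = 36.34·429 + 52.85·346 + 43.55·913 = 73637.11.
Real GDP 2029 (at 2016 prices) = 36.34·628 + 52.85·374 + 43.55·620 = 69588.42.
Real growth = 69588.42/73637.11 − 1 = -0.0550.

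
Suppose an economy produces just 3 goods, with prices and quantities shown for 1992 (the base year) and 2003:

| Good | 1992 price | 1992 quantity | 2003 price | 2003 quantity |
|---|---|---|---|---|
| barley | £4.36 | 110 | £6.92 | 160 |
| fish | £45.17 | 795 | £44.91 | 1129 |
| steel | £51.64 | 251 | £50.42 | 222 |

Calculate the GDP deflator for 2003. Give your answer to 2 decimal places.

99.75

Nominal GDP 2003 = 6.92·160 + 44.91·1129 + 50.42·222 = 63003.83.
Real GDP 2003 (at 1992 prices) = 4.36·160 + 45.17·1129 + 51.64·222 = 63158.61.
Deflator = Nominal/Real × 100 = 63003.83/63158.61 × 100 = 99.755.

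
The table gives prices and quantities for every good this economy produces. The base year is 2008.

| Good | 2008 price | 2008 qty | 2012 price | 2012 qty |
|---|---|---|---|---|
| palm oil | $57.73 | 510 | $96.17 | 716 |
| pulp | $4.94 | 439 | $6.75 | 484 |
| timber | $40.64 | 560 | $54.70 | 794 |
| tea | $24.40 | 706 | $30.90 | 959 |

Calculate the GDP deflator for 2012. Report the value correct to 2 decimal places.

146.08

Nominal GDP 2012 = 96.17·716 + 6.75·484 + 54.70·794 + 30.90·959 = 145189.62.
Real GDP 2012 (at 2008 prices) = 57.73·716 + 4.94·484 + 40.64·794 + 24.40·959 = 99393.40.
Deflator = Nominal/Real × 100 = 145189.62/99393.40 × 100 = 146.076.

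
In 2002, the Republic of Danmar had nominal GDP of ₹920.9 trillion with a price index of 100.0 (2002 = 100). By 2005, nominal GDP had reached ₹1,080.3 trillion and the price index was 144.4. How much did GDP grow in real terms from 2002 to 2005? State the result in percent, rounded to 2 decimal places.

Real GDP 2002 = 920.9 / 1.000 = 920.90.
Real GDP 2005 = 1080.3 / 1.444 = 748.13.
Real growth = 748.13 / 920.90 − 1 = -0.1876.

-18.76%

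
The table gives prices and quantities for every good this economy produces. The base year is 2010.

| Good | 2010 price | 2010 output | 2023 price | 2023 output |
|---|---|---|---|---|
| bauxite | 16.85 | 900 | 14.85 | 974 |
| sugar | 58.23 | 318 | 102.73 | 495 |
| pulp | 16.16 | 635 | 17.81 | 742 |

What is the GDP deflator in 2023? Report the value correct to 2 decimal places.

137.23

Nominal GDP 2023 = 14.85·974 + 102.73·495 + 17.81·742 = 78530.27.
Real GDP 2023 (at 2010 prices) = 16.85·974 + 58.23·495 + 16.16·742 = 57226.47.
Deflator = Nominal/Real × 100 = 78530.27/57226.47 × 100 = 137.227.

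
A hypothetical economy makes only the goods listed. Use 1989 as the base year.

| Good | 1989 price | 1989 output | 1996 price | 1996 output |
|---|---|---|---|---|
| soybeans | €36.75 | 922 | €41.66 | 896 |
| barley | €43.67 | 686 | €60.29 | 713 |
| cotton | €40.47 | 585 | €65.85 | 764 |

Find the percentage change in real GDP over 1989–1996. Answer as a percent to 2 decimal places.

Real GDP 1989 = Nominal GDP 1989 = 36.75·922 + 43.67·686 + 40.47·585 = 87516.07.
Real GDP 1996 (at 1989 prices) = 36.75·896 + 43.67·713 + 40.47·764 = 94983.79.
Real growth = 94983.79/87516.07 − 1 = 0.0853.

8.53%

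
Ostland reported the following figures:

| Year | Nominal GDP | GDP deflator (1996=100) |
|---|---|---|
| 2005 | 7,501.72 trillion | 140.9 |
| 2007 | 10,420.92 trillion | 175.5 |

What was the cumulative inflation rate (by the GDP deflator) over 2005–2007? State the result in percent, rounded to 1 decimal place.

Price-level change = 175.5 / 140.9 − 1 = 0.2456.

24.6%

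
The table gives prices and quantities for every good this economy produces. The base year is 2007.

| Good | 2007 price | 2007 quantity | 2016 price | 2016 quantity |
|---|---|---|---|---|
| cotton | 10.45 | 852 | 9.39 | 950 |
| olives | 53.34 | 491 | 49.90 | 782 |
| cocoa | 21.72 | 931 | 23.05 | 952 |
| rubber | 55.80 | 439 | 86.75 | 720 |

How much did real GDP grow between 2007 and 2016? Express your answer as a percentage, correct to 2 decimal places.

40.95%

Real GDP 2007 = Nominal GDP 2007 = 10.45·852 + 53.34·491 + 21.72·931 + 55.80·439 = 79810.86.
Real GDP 2016 (at 2007 prices) = 10.45·950 + 53.34·782 + 21.72·952 + 55.80·720 = 112492.82.
Real growth = 112492.82/79810.86 − 1 = 0.4095.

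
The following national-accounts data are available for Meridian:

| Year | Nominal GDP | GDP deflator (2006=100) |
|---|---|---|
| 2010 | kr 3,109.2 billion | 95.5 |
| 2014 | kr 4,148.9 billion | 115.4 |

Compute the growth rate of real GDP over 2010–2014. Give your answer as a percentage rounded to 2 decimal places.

Deflate each year: 2010 → 3109.2/0.955 = 3255.71; 2014 → 4148.9/1.154 = 3595.23.
So real GDP changed by 3595.23/3255.71 − 1 = 0.1043, i.e. 10.43%.

10.43%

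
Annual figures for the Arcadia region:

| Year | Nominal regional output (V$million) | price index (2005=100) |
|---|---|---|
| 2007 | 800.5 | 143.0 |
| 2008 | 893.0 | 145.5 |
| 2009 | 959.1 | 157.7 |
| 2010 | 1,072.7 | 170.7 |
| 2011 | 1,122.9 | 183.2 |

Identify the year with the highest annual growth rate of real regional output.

2008: real = 893.0/1.455 = 613.75; growth vs 2007 (559.79) = 9.64%.
2009: real = 959.1/1.577 = 608.18; growth vs 2008 (613.75) = -0.91%.
2010: real = 1072.7/1.707 = 628.41; growth vs 2009 (608.18) = 3.33%.
2011: real = 1122.9/1.832 = 612.94; growth vs 2010 (628.41) = -2.46%.

2008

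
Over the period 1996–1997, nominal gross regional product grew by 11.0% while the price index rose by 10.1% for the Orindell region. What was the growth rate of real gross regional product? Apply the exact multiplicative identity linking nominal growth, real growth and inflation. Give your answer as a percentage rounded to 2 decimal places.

0.82%

(1 + g_nom) = (1 + g_real)(1 + π), so g_real = 1.1100 / 1.1010 − 1 = 0.00817.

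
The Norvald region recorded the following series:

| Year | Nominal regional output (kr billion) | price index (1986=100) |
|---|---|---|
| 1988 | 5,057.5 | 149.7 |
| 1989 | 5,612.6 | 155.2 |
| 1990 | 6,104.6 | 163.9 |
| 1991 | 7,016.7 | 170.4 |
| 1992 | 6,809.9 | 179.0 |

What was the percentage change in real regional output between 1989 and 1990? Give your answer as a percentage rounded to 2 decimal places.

2.99%

Real regional output 1989 = 5612.6/1.552 = 3616.37.
Real regional output 1990 = 6104.6/1.639 = 3724.59.
Change = 3724.59/3616.37 − 1 = 0.0299.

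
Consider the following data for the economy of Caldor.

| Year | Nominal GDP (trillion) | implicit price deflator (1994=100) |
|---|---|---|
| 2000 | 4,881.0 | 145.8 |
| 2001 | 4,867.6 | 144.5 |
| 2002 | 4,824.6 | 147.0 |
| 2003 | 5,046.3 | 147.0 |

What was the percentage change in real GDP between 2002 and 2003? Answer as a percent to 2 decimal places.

4.60%

Real GDP 2002 = 4824.6/1.470 = 3282.04.
Real GDP 2003 = 5046.3/1.470 = 3432.86.
Change = 3432.86/3282.04 − 1 = 0.0460.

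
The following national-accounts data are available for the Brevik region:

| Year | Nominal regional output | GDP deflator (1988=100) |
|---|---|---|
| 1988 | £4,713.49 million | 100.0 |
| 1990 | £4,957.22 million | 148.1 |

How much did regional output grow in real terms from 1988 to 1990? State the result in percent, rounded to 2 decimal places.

Deflate each year: 1988 → 4713.49/1.000 = 4713.49; 1990 → 4957.22/1.481 = 3347.21.
So real regional output changed by 3347.21/4713.49 − 1 = -0.2899, i.e. -28.99%.

-28.99%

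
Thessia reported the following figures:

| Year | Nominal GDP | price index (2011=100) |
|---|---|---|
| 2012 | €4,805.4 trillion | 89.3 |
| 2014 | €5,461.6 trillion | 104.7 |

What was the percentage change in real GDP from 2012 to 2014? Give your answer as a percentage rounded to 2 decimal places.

Deflate each year: 2012 → 4805.4/0.893 = 5381.19; 2014 → 5461.6/1.047 = 5216.43.
So real GDP changed by 5216.43/5381.19 − 1 = -0.0306, i.e. -3.06%.

-3.06%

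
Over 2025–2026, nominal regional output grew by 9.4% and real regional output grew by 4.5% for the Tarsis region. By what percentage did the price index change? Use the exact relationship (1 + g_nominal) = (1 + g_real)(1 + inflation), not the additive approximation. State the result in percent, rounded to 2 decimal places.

4.69%

(1 + g_nom) = (1 + g_real)(1 + π), so π = 1.0940 / 1.0450 − 1 = 0.04689.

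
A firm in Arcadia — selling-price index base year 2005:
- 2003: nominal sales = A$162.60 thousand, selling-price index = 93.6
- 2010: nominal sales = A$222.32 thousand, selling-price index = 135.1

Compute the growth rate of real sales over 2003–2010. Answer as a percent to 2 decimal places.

Real sales 2003 = 162.60 / 0.936 = 173.72.
Real sales 2010 = 222.32 / 1.351 = 164.56.
Real growth = 164.56 / 173.72 − 1 = -0.0527.

-5.27%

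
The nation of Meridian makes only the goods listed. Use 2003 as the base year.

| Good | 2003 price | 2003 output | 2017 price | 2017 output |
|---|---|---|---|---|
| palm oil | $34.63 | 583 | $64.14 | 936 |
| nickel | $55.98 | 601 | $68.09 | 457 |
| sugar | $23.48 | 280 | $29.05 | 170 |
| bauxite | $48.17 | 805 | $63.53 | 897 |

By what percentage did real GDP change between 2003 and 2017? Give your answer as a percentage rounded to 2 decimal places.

6.06%

Real GDP 2003 = Nominal GDP 2003 = 34.63·583 + 55.98·601 + 23.48·280 + 48.17·805 = 99184.52.
Real GDP 2017 (at 2003 prices) = 34.63·936 + 55.98·457 + 23.48·170 + 48.17·897 = 105196.63.
Real growth = 105196.63/99184.52 − 1 = 0.0606.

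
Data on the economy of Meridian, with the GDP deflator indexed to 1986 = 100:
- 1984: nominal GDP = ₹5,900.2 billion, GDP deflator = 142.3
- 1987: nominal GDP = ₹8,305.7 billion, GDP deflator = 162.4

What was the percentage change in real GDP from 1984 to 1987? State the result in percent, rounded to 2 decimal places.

23.35%

Deflate each year: 1984 → 5900.2/1.423 = 4146.31; 1987 → 8305.7/1.624 = 5114.35.
So real GDP changed by 5114.35/4146.31 − 1 = 0.2335, i.e. 23.35%.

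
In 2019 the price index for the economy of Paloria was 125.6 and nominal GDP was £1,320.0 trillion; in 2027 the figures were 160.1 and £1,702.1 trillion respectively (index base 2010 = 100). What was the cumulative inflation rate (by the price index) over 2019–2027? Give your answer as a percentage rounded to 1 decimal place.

27.5%

Price-level change = 160.1 / 125.6 − 1 = 0.2747.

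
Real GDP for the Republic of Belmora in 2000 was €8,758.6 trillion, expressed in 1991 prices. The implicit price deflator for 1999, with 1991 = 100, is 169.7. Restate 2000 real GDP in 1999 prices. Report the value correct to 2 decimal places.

€14,863.34 trillion

Real GDP in 1999 prices = Real GDP in 1991 prices × (P_1999/P_1991) = 8758.6 × 1.697 = 14863.34.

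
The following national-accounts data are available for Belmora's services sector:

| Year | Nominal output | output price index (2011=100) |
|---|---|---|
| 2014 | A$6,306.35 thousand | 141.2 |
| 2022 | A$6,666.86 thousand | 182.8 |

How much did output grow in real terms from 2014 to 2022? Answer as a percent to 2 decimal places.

Deflate each year: 2014 → 6306.35/1.412 = 4466.25; 2022 → 6666.86/1.828 = 3647.08.
So real output changed by 3647.08/4466.25 − 1 = -0.1834, i.e. -18.34%.

-18.34%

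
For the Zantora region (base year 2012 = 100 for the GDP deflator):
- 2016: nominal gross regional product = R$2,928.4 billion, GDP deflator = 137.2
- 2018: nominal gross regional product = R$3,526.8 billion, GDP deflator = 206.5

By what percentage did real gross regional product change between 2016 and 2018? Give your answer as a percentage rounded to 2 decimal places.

-19.98%

Deflate each year: 2016 → 2928.4/1.372 = 2134.40; 2018 → 3526.8/2.065 = 1707.89.
So real gross regional product changed by 1707.89/2134.40 − 1 = -0.1998, i.e. -19.98%.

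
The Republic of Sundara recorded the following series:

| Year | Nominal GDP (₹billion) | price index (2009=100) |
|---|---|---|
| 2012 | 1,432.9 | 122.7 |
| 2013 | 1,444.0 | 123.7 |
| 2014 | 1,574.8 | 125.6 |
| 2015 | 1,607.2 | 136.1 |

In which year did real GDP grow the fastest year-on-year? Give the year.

2013: real = 1444.0/1.237 = 1167.34; growth vs 2012 (1167.81) = -0.04%.
2014: real = 1574.8/1.256 = 1253.82; growth vs 2013 (1167.34) = 7.41%.
2015: real = 1607.2/1.361 = 1180.90; growth vs 2014 (1253.82) = -5.82%.

2014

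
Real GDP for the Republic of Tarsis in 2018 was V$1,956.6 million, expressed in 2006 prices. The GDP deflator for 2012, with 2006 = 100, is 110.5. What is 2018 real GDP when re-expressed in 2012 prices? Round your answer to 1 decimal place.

V$2,162.0 million

Real GDP in 2012 prices = Real GDP in 2006 prices × (P_2012/P_2006) = 1956.6 × 1.105 = 2162.04.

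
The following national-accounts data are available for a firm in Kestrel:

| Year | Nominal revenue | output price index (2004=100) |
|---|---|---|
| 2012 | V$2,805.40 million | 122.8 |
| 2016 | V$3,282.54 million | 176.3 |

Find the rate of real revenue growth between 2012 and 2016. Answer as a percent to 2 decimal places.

Real revenue 2012 = 2805.40 / 1.228 = 2284.53.
Real revenue 2016 = 3282.54 / 1.763 = 1861.91.
Real growth = 1861.91 / 2284.53 − 1 = -0.1850.

-18.50%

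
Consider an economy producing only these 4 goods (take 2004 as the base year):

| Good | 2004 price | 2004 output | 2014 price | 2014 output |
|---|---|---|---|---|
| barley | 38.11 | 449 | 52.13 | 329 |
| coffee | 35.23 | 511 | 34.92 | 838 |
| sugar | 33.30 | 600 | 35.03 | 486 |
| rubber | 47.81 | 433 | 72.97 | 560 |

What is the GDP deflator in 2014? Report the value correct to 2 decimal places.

122.68

Nominal GDP 2014 = 52.13·329 + 34.92·838 + 35.03·486 + 72.97·560 = 104301.51.
Real GDP 2014 (at 2004 prices) = 38.11·329 + 35.23·838 + 33.30·486 + 47.81·560 = 85018.33.
Deflator = Nominal/Real × 100 = 104301.51/85018.33 × 100 = 122.681.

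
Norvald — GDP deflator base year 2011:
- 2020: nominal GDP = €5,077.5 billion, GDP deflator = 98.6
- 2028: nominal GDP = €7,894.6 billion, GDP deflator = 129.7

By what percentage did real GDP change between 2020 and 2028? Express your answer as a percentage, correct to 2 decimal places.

18.20%

Real GDP 2020 = 5077.5 / 0.986 = 5149.59.
Real GDP 2028 = 7894.6 / 1.297 = 6086.82.
Real growth = 6086.82 / 5149.59 − 1 = 0.1820.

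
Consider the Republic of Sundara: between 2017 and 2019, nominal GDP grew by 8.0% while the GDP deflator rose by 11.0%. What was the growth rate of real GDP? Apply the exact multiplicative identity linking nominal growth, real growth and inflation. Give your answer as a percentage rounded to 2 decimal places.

-2.70%

(1 + g_nom) = (1 + g_real)(1 + π), so g_real = 1.0800 / 1.1100 − 1 = -0.02703.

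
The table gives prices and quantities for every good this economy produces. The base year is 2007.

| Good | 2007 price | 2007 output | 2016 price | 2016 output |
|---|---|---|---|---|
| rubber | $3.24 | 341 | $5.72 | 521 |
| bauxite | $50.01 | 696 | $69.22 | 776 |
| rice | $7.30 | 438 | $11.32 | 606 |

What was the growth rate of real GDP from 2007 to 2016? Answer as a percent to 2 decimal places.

14.86%

Real GDP 2007 = Nominal GDP 2007 = 3.24·341 + 50.01·696 + 7.30·438 = 39109.20.
Real GDP 2016 (at 2007 prices) = 3.24·521 + 50.01·776 + 7.30·606 = 44919.60.
Real growth = 44919.60/39109.20 − 1 = 0.1486.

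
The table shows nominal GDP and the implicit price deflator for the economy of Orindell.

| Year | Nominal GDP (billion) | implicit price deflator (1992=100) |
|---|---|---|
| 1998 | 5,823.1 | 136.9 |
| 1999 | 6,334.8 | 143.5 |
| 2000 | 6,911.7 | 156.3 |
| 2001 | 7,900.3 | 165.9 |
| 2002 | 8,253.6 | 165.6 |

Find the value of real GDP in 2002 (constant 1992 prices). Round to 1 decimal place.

4,984.1 billion

Real GDP 2002 = 8253.6 / 1.656 = 4984.06.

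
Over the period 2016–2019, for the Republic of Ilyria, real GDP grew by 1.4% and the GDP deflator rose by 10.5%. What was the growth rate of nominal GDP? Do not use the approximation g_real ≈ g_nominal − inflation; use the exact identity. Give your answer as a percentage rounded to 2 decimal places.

(1 + g_nom) = (1 + g_real)(1 + π) = 1.0140 × 1.1050 = 1.12047.

12.05%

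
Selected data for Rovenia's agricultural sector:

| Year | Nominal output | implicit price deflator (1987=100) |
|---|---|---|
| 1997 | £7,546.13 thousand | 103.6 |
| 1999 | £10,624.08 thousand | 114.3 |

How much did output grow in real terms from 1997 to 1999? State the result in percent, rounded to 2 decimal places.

Deflate each year: 1997 → 7546.13/1.036 = 7283.91; 1999 → 10624.08/1.143 = 9294.91.
So real output changed by 9294.91/7283.91 − 1 = 0.2761, i.e. 27.61%.

27.61%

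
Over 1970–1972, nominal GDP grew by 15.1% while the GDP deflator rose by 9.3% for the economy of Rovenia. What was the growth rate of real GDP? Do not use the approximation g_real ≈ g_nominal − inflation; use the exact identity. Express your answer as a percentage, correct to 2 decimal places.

5.31%

(1 + g_nom) = (1 + g_real)(1 + π), so g_real = 1.1510 / 1.0930 − 1 = 0.05306.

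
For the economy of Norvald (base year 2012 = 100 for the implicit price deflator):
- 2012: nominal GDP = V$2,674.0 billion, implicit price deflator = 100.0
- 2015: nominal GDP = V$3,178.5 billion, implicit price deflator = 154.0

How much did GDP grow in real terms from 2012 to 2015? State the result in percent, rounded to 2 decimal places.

Deflate each year: 2012 → 2674.0/1.000 = 2674.00; 2015 → 3178.5/1.540 = 2063.96.
So real GDP changed by 2063.96/2674.00 − 1 = -0.2281, i.e. -22.81%.

-22.81%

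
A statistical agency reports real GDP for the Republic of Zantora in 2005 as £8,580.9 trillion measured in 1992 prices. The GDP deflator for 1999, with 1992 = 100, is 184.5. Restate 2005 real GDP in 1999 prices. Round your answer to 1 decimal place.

£15,831.8 trillion

Real GDP in 1999 prices = Real GDP in 1992 prices × (P_1999/P_1992) = 8580.9 × 1.845 = 15831.76.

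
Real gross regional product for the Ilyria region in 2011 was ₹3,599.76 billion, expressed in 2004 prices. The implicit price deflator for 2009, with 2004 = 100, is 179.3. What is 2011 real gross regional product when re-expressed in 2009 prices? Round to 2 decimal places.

₹6,454.37 billion

Real gross regional product in 2009 prices = Real gross regional product in 2004 prices × (P_2009/P_2004) = 3599.76 × 1.793 = 6454.37.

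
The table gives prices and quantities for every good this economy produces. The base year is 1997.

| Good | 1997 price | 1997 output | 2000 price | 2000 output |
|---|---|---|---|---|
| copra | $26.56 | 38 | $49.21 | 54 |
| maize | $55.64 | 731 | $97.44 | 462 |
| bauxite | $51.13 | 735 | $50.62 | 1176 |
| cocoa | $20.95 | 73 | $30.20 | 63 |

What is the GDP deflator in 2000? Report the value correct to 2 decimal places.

123.16

Nominal GDP 2000 = 49.21·54 + 97.44·462 + 50.62·1176 + 30.20·63 = 109106.34.
Real GDP 2000 (at 1997 prices) = 26.56·54 + 55.64·462 + 51.13·1176 + 20.95·63 = 88588.65.
Deflator = Nominal/Real × 100 = 109106.34/88588.65 × 100 = 123.161.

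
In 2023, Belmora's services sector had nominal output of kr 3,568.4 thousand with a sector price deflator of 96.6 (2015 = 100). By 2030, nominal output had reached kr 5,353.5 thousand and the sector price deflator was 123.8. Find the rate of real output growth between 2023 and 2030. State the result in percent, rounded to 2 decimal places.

Real output 2023 = 3568.4 / 0.966 = 3694.00.
Real output 2030 = 5353.5 / 1.238 = 4324.31.
Real growth = 4324.31 / 3694.00 − 1 = 0.1706.

17.06%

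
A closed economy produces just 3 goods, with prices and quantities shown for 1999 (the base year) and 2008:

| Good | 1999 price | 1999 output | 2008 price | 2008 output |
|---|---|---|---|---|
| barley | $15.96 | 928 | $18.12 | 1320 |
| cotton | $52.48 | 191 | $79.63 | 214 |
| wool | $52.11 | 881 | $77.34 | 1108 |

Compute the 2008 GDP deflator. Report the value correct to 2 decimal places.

Nominal GDP 2008 = 18.12·1320 + 79.63·214 + 77.34·1108 = 126651.94.
Real GDP 2008 (at 1999 prices) = 15.96·1320 + 52.48·214 + 52.11·1108 = 90035.80.
Deflator = Nominal/Real × 100 = 126651.94/90035.80 × 100 = 140.668.

140.67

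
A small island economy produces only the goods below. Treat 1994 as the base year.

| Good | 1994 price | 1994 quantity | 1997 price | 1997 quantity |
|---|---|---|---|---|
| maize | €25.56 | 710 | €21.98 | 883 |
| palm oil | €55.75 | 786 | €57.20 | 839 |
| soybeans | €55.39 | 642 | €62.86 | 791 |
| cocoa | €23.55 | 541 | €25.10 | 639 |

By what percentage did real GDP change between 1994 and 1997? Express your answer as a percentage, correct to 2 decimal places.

Real GDP 1994 = Nominal GDP 1994 = 25.56·710 + 55.75·786 + 55.39·642 + 23.55·541 = 110268.03.
Real GDP 1997 (at 1994 prices) = 25.56·883 + 55.75·839 + 55.39·791 + 23.55·639 = 128205.67.
Real growth = 128205.67/110268.03 − 1 = 0.1627.

16.27%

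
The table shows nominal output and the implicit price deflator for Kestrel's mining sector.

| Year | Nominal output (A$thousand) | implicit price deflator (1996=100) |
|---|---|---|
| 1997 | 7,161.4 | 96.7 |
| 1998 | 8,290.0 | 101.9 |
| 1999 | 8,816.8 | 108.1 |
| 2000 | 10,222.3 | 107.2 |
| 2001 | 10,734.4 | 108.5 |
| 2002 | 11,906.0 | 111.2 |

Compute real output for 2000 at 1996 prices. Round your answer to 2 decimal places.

Real output 2000 = 10222.3 / 1.072 = 9535.73.

A$9,535.73 thousand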